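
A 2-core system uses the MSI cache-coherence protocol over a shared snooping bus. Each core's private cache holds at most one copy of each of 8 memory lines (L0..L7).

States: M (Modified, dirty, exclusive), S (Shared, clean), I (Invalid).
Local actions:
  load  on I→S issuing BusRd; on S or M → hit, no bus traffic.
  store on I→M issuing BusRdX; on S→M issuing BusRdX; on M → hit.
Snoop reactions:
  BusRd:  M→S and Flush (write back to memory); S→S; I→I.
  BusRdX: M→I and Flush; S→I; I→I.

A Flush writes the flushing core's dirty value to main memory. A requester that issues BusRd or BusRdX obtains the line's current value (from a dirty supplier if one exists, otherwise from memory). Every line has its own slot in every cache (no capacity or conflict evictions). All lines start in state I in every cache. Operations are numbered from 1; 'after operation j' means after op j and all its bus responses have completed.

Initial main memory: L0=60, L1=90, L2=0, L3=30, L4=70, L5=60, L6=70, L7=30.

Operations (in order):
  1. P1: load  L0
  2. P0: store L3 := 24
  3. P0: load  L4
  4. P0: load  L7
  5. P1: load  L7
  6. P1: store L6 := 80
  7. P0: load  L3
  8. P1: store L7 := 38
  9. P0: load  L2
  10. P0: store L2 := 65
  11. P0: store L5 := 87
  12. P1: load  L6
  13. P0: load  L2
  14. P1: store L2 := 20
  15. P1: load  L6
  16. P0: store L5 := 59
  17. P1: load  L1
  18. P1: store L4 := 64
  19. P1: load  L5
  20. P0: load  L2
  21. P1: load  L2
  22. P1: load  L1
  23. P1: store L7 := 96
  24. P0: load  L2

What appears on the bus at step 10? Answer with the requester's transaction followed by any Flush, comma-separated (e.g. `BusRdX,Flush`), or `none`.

bus = BusRdX

[1] P1: load  L0 | P0:I, P1:S(60) | bus: BusRd
[2] P0: store L3 := 24 | P0:M(24), P1:I | bus: BusRdX
[3] P0: load  L4 | P0:S(70), P1:I | bus: BusRd
[4] P0: load  L7 | P0:S(30), P1:I | bus: BusRd
[5] P1: load  L7 | P0:S(30), P1:S(30) | bus: BusRd
[6] P1: store L6 := 80 | P0:I, P1:M(80) | bus: BusRdX
[7] P0: load  L3 | P0:M(24), P1:I | bus: none
[8] P1: store L7 := 38 | P0:I, P1:M(38) | bus: BusRdX
[9] P0: load  L2 | P0:S(0), P1:I | bus: BusRd
[10] P0: store L2 := 65 | P0:M(65), P1:I | bus: BusRdX
[11] P0: store L5 := 87 | P0:M(87), P1:I | bus: BusRdX
[12] P1: load  L6 | P0:I, P1:M(80) | bus: none
[13] P0: load  L2 | P0:M(65), P1:I | bus: none
[14] P1: store L2 := 20 | P0:I, P1:M(20) | bus: BusRdX,Flush
[15] P1: load  L6 | P0:I, P1:M(80) | bus: none
[16] P0: store L5 := 59 | P0:M(59), P1:I | bus: none
[17] P1: load  L1 | P0:I, P1:S(90) | bus: BusRd
[18] P1: store L4 := 64 | P0:I, P1:M(64) | bus: BusRdX
[19] P1: load  L5 | P0:S(59), P1:S(59) | bus: BusRd,Flush
[20] P0: load  L2 | P0:S(20), P1:S(20) | bus: BusRd,Flush
[21] P1: load  L2 | P0:S(20), P1:S(20) | bus: none
[22] P1: load  L1 | P0:I, P1:S(90) | bus: none
[23] P1: store L7 := 96 | P0:I, P1:M(96) | bus: none
[24] P0: load  L2 | P0:S(20), P1:S(20) | bus: none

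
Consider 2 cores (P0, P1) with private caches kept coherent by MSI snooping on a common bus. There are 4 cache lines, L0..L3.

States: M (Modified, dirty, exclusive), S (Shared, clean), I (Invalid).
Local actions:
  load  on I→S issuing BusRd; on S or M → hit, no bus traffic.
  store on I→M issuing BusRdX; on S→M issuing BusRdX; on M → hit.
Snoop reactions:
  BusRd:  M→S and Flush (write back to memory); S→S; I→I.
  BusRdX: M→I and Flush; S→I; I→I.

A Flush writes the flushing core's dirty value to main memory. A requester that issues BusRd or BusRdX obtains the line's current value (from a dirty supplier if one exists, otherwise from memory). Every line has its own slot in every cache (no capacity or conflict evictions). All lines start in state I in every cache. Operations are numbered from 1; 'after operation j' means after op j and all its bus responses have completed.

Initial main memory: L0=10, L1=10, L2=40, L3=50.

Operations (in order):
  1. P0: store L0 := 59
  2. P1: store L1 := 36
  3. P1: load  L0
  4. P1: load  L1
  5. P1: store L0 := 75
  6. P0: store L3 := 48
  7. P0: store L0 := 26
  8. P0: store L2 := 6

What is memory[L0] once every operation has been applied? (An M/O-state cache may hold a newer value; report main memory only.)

[1] P0: store L0 := 59 | P0:M(59), P1:I | bus: BusRdX
[2] P1: store L1 := 36 | P0:I, P1:M(36) | bus: BusRdX
[3] P1: load  L0 | P0:S(59), P1:S(59) | bus: BusRd,Flush
[4] P1: load  L1 | P0:I, P1:M(36) | bus: none
[5] P1: store L0 := 75 | P0:I, P1:M(75) | bus: BusRdX
[6] P0: store L3 := 48 | P0:M(48), P1:I | bus: BusRdX
[7] P0: store L0 := 26 | P0:M(26), P1:I | bus: BusRdX,Flush
[8] P0: store L2 := 6 | P0:M(6), P1:I | bus: BusRdX

memory[L0] = 75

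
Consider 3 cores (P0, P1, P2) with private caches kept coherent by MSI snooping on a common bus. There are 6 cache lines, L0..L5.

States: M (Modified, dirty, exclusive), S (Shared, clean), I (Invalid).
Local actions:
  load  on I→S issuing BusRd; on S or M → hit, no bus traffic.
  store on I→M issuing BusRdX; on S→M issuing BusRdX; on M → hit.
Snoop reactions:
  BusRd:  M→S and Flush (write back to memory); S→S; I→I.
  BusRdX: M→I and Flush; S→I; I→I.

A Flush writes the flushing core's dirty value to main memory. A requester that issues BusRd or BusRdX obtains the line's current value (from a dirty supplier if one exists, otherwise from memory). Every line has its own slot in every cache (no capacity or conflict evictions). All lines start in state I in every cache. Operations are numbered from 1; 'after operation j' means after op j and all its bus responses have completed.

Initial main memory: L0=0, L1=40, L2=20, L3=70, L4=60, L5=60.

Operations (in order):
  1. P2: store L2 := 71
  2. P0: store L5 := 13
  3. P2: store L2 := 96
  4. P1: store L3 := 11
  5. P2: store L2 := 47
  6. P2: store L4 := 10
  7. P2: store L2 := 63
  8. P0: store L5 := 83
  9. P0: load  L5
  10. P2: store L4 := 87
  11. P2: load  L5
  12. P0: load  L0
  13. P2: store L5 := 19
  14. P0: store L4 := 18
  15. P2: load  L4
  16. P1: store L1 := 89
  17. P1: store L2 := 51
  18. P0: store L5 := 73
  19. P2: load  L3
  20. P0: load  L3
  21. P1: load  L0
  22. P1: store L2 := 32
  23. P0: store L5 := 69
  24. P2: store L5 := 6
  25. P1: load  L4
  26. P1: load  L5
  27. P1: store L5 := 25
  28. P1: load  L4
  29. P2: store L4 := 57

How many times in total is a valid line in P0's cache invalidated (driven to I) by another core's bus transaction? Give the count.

invalidations = 3

[1] P2: store L2 := 71 | P0:I, P1:I, P2:M(71) | bus: BusRdX
[2] P0: store L5 := 13 | P0:M(13), P1:I, P2:I | bus: BusRdX
[3] P2: store L2 := 96 | P0:I, P1:I, P2:M(96) | bus: none
[4] P1: store L3 := 11 | P0:I, P1:M(11), P2:I | bus: BusRdX
[5] P2: store L2 := 47 | P0:I, P1:I, P2:M(47) | bus: none
[6] P2: store L4 := 10 | P0:I, P1:I, P2:M(10) | bus: BusRdX
[7] P2: store L2 := 63 | P0:I, P1:I, P2:M(63) | bus: none
[8] P0: store L5 := 83 | P0:M(83), P1:I, P2:I | bus: none
[9] P0: load  L5 | P0:M(83), P1:I, P2:I | bus: none
[10] P2: store L4 := 87 | P0:I, P1:I, P2:M(87) | bus: none
[11] P2: load  L5 | P0:S(83), P1:I, P2:S(83) | bus: BusRd,Flush
[12] P0: load  L0 | P0:S(0), P1:I, P2:I | bus: BusRd
[13] P2: store L5 := 19 | P0:I, P1:I, P2:M(19) | bus: BusRdX
[14] P0: store L4 := 18 | P0:M(18), P1:I, P2:I | bus: BusRdX,Flush
[15] P2: load  L4 | P0:S(18), P1:I, P2:S(18) | bus: BusRd,Flush
[16] P1: store L1 := 89 | P0:I, P1:M(89), P2:I | bus: BusRdX
[17] P1: store L2 := 51 | P0:I, P1:M(51), P2:I | bus: BusRdX,Flush
[18] P0: store L5 := 73 | P0:M(73), P1:I, P2:I | bus: BusRdX,Flush
[19] P2: load  L3 | P0:I, P1:S(11), P2:S(11) | bus: BusRd,Flush
[20] P0: load  L3 | P0:S(11), P1:S(11), P2:S(11) | bus: BusRd
[21] P1: load  L0 | P0:S(0), P1:S(0), P2:I | bus: BusRd
[22] P1: store L2 := 32 | P0:I, P1:M(32), P2:I | bus: none
[23] P0: store L5 := 69 | P0:M(69), P1:I, P2:I | bus: none
[24] P2: store L5 := 6 | P0:I, P1:I, P2:M(6) | bus: BusRdX,Flush
[25] P1: load  L4 | P0:S(18), P1:S(18), P2:S(18) | bus: BusRd
[26] P1: load  L5 | P0:I, P1:S(6), P2:S(6) | bus: BusRd,Flush
[27] P1: store L5 := 25 | P0:I, P1:M(25), P2:I | bus: BusRdX
[28] P1: load  L4 | P0:S(18), P1:S(18), P2:S(18) | bus: none
[29] P2: store L4 := 57 | P0:I, P1:I, P2:M(57) | bus: BusRdX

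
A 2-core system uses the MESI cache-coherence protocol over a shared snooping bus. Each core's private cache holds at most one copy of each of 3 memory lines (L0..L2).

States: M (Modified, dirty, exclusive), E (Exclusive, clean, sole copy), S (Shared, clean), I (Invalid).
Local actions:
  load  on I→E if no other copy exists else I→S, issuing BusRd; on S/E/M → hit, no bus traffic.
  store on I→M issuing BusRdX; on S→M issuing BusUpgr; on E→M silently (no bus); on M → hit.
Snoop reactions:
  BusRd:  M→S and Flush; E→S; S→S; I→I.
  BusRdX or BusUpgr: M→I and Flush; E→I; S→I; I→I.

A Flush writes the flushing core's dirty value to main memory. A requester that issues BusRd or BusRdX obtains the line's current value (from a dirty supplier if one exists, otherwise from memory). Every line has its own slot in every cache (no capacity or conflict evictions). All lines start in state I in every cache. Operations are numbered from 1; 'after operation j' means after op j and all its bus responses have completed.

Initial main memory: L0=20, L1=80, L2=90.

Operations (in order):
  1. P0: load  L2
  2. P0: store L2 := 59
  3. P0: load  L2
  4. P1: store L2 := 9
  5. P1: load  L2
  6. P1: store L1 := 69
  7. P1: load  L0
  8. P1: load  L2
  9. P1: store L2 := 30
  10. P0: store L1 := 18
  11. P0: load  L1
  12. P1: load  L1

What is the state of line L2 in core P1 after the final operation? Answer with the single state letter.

1. P0: load  L2  bus=[BusRd]  L2: P0=E P1=I  mem[L2]=90
2. P0: store L2 := 59  bus=[-]  L2: P0=M P1=I  mem[L2]=90
3. P0: load  L2  bus=[-]  L2: P0=M P1=I  mem[L2]=90
4. P1: store L2 := 9  bus=[BusRdX,Flush]  L2: P0=I P1=M  mem[L2]=59
5. P1: load  L2  bus=[-]  L2: P0=I P1=M  mem[L2]=59
6. P1: store L1 := 69  bus=[BusRdX]  L1: P0=I P1=M  mem[L1]=80
7. P1: load  L0  bus=[BusRd]  L0: P0=I P1=E  mem[L0]=20
8. P1: load  L2  bus=[-]  L2: P0=I P1=M  mem[L2]=59
9. P1: store L2 := 30  bus=[-]  L2: P0=I P1=M  mem[L2]=59
10. P0: store L1 := 18  bus=[BusRdX,Flush]  L1: P0=M P1=I  mem[L1]=69
11. P0: load  L1  bus=[-]  L1: P0=M P1=I  mem[L1]=69
12. P1: load  L1  bus=[BusRd,Flush]  L1: P0=S P1=S  mem[L1]=18

state = M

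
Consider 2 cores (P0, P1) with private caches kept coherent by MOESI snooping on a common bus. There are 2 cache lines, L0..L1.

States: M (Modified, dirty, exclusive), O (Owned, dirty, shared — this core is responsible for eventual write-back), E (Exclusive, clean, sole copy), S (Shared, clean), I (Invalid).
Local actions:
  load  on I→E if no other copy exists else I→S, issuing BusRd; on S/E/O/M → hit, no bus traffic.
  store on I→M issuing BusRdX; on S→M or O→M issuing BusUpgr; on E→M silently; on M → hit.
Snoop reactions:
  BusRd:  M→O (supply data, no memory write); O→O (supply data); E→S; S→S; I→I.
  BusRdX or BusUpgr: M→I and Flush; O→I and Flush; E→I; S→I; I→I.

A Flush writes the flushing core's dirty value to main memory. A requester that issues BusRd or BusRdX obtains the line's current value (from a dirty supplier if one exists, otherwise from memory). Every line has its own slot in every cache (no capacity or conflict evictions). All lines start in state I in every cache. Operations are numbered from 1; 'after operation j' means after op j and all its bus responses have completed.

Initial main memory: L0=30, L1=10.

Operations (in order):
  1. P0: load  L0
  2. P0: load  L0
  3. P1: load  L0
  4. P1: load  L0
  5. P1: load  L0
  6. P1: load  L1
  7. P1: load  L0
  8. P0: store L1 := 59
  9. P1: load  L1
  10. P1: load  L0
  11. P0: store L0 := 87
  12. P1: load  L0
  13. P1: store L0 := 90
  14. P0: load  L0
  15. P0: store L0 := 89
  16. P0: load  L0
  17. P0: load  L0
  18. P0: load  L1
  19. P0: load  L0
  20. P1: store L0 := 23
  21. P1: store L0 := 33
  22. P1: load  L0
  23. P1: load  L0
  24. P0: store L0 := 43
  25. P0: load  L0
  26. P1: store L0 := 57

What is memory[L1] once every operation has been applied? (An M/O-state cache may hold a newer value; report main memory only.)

memory[L1] = 10

[1] P0: load  L0 | P0:E(30), P1:I | bus: BusRd
[2] P0: load  L0 | P0:E(30), P1:I | bus: none
[3] P1: load  L0 | P0:S(30), P1:S(30) | bus: BusRd
[4] P1: load  L0 | P0:S(30), P1:S(30) | bus: none
[5] P1: load  L0 | P0:S(30), P1:S(30) | bus: none
[6] P1: load  L1 | P0:I, P1:E(10) | bus: BusRd
[7] P1: load  L0 | P0:S(30), P1:S(30) | bus: none
[8] P0: store L1 := 59 | P0:M(59), P1:I | bus: BusRdX
[9] P1: load  L1 | P0:O(59), P1:S(59) | bus: BusRd
[10] P1: load  L0 | P0:S(30), P1:S(30) | bus: none
[11] P0: store L0 := 87 | P0:M(87), P1:I | bus: BusUpgr
[12] P1: load  L0 | P0:O(87), P1:S(87) | bus: BusRd
[13] P1: store L0 := 90 | P0:I, P1:M(90) | bus: BusUpgr,Flush
[14] P0: load  L0 | P0:S(90), P1:O(90) | bus: BusRd
[15] P0: store L0 := 89 | P0:M(89), P1:I | bus: BusUpgr,Flush
[16] P0: load  L0 | P0:M(89), P1:I | bus: none
[17] P0: load  L0 | P0:M(89), P1:I | bus: none
[18] P0: load  L1 | P0:O(59), P1:S(59) | bus: none
[19] P0: load  L0 | P0:M(89), P1:I | bus: none
[20] P1: store L0 := 23 | P0:I, P1:M(23) | bus: BusRdX,Flush
[21] P1: store L0 := 33 | P0:I, P1:M(33) | bus: none
[22] P1: load  L0 | P0:I, P1:M(33) | bus: none
[23] P1: load  L0 | P0:I, P1:M(33) | bus: none
[24] P0: store L0 := 43 | P0:M(43), P1:I | bus: BusRdX,Flush
[25] P0: load  L0 | P0:M(43), P1:I | bus: none
[26] P1: store L0 := 57 | P0:I, P1:M(57) | bus: BusRdX,Flush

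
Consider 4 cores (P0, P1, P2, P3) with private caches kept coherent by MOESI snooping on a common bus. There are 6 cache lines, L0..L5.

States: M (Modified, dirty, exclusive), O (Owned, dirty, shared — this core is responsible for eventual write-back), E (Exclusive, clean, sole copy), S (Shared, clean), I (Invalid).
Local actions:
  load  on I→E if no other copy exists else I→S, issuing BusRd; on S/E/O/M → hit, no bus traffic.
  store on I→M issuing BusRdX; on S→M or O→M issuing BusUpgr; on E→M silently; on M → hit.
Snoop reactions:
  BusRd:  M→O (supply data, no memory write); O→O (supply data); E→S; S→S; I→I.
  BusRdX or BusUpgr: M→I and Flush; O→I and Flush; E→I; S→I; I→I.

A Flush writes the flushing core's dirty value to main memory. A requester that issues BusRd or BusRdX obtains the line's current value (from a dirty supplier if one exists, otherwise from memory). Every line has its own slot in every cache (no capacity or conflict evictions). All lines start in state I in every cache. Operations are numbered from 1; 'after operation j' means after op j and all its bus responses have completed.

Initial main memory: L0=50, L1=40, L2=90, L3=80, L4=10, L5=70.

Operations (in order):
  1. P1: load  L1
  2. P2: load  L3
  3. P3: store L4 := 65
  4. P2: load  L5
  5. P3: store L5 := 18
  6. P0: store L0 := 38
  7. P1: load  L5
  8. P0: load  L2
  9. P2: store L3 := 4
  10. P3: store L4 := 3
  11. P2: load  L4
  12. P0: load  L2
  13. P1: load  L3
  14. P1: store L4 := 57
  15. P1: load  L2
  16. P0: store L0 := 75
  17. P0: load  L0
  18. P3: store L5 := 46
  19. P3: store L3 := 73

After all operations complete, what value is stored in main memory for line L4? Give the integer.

[1] P1: load  L1 | P0:I, P1:E(40), P2:I, P3:I | bus: BusRd
[2] P2: load  L3 | P0:I, P1:I, P2:E(80), P3:I | bus: BusRd
[3] P3: store L4 := 65 | P0:I, P1:I, P2:I, P3:M(65) | bus: BusRdX
[4] P2: load  L5 | P0:I, P1:I, P2:E(70), P3:I | bus: BusRd
[5] P3: store L5 := 18 | P0:I, P1:I, P2:I, P3:M(18) | bus: BusRdX
[6] P0: store L0 := 38 | P0:M(38), P1:I, P2:I, P3:I | bus: BusRdX
[7] P1: load  L5 | P0:I, P1:S(18), P2:I, P3:O(18) | bus: BusRd
[8] P0: load  L2 | P0:E(90), P1:I, P2:I, P3:I | bus: BusRd
[9] P2: store L3 := 4 | P0:I, P1:I, P2:M(4), P3:I | bus: none
[10] P3: store L4 := 3 | P0:I, P1:I, P2:I, P3:M(3) | bus: none
[11] P2: load  L4 | P0:I, P1:I, P2:S(3), P3:O(3) | bus: BusRd
[12] P0: load  L2 | P0:E(90), P1:I, P2:I, P3:I | bus: none
[13] P1: load  L3 | P0:I, P1:S(4), P2:O(4), P3:I | bus: BusRd
[14] P1: store L4 := 57 | P0:I, P1:M(57), P2:I, P3:I | bus: BusRdX,Flush
[15] P1: load  L2 | P0:S(90), P1:S(90), P2:I, P3:I | bus: BusRd
[16] P0: store L0 := 75 | P0:M(75), P1:I, P2:I, P3:I | bus: none
[17] P0: load  L0 | P0:M(75), P1:I, P2:I, P3:I | bus: none
[18] P3: store L5 := 46 | P0:I, P1:I, P2:I, P3:M(46) | bus: BusUpgr
[19] P3: store L3 := 73 | P0:I, P1:I, P2:I, P3:M(73) | bus: BusRdX,Flush

memory[L4] = 3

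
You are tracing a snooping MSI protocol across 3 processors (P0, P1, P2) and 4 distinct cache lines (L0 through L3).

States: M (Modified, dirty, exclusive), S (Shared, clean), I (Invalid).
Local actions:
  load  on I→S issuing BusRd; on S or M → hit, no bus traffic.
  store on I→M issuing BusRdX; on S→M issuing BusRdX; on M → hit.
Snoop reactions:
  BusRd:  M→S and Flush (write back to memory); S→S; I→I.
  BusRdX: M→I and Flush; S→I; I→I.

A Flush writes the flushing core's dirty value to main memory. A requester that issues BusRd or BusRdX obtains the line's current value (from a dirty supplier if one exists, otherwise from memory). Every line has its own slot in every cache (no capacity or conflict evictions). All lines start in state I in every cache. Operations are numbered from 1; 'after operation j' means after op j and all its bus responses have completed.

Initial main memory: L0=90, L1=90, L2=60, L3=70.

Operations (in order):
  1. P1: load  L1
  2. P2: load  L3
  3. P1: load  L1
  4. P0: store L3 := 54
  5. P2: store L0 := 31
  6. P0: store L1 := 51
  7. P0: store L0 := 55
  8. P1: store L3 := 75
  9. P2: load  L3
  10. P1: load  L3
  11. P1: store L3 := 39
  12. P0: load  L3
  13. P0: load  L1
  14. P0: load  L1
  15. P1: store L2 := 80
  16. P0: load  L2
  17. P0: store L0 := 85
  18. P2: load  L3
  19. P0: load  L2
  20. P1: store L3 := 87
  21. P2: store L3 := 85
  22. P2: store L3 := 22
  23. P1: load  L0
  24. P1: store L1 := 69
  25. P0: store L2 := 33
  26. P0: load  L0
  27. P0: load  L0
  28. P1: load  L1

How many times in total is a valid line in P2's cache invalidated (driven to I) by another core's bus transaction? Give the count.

invalidations = 4

[1] P1: load  L1 | P0:I, P1:S(90), P2:I | bus: BusRd
[2] P2: load  L3 | P0:I, P1:I, P2:S(70) | bus: BusRd
[3] P1: load  L1 | P0:I, P1:S(90), P2:I | bus: none
[4] P0: store L3 := 54 | P0:M(54), P1:I, P2:I | bus: BusRdX
[5] P2: store L0 := 31 | P0:I, P1:I, P2:M(31) | bus: BusRdX
[6] P0: store L1 := 51 | P0:M(51), P1:I, P2:I | bus: BusRdX
[7] P0: store L0 := 55 | P0:M(55), P1:I, P2:I | bus: BusRdX,Flush
[8] P1: store L3 := 75 | P0:I, P1:M(75), P2:I | bus: BusRdX,Flush
[9] P2: load  L3 | P0:I, P1:S(75), P2:S(75) | bus: BusRd,Flush
[10] P1: load  L3 | P0:I, P1:S(75), P2:S(75) | bus: none
[11] P1: store L3 := 39 | P0:I, P1:M(39), P2:I | bus: BusRdX
[12] P0: load  L3 | P0:S(39), P1:S(39), P2:I | bus: BusRd,Flush
[13] P0: load  L1 | P0:M(51), P1:I, P2:I | bus: none
[14] P0: load  L1 | P0:M(51), P1:I, P2:I | bus: none
[15] P1: store L2 := 80 | P0:I, P1:M(80), P2:I | bus: BusRdX
[16] P0: load  L2 | P0:S(80), P1:S(80), P2:I | bus: BusRd,Flush
[17] P0: store L0 := 85 | P0:M(85), P1:I, P2:I | bus: none
[18] P2: load  L3 | P0:S(39), P1:S(39), P2:S(39) | bus: BusRd
[19] P0: load  L2 | P0:S(80), P1:S(80), P2:I | bus: none
[20] P1: store L3 := 87 | P0:I, P1:M(87), P2:I | bus: BusRdX
[21] P2: store L3 := 85 | P0:I, P1:I, P2:M(85) | bus: BusRdX,Flush
[22] P2: store L3 := 22 | P0:I, P1:I, P2:M(22) | bus: none
[23] P1: load  L0 | P0:S(85), P1:S(85), P2:I | bus: BusRd,Flush
[24] P1: store L1 := 69 | P0:I, P1:M(69), P2:I | bus: BusRdX,Flush
[25] P0: store L2 := 33 | P0:M(33), P1:I, P2:I | bus: BusRdX
[26] P0: load  L0 | P0:S(85), P1:S(85), P2:I | bus: none
[27] P0: load  L0 | P0:S(85), P1:S(85), P2:I | bus: none
[28] P1: load  L1 | P0:I, P1:M(69), P2:I | bus: none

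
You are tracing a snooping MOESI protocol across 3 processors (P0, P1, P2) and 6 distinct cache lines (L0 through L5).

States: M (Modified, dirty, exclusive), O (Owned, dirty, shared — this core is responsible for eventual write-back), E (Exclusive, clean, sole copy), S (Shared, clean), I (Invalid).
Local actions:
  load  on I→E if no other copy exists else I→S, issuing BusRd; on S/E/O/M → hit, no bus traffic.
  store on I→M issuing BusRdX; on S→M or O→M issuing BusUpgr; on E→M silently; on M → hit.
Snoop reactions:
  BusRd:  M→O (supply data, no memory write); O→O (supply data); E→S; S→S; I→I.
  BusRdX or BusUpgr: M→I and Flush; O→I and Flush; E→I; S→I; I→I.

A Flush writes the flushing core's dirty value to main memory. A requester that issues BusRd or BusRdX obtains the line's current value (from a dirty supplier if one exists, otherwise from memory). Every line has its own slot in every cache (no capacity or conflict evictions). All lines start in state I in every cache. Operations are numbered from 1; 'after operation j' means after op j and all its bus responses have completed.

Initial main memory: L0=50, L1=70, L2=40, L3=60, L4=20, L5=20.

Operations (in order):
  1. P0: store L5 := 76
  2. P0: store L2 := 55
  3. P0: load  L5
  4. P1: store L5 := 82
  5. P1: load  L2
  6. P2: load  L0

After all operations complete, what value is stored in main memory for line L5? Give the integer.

memory[L5] = 76

[1] P0: store L5 := 76 | P0:M(76), P1:I, P2:I | bus: BusRdX
[2] P0: store L2 := 55 | P0:M(55), P1:I, P2:I | bus: BusRdX
[3] P0: load  L5 | P0:M(76), P1:I, P2:I | bus: none
[4] P1: store L5 := 82 | P0:I, P1:M(82), P2:I | bus: BusRdX,Flush
[5] P1: load  L2 | P0:O(55), P1:S(55), P2:I | bus: BusRd
[6] P2: load  L0 | P0:I, P1:I, P2:E(50) | bus: BusRd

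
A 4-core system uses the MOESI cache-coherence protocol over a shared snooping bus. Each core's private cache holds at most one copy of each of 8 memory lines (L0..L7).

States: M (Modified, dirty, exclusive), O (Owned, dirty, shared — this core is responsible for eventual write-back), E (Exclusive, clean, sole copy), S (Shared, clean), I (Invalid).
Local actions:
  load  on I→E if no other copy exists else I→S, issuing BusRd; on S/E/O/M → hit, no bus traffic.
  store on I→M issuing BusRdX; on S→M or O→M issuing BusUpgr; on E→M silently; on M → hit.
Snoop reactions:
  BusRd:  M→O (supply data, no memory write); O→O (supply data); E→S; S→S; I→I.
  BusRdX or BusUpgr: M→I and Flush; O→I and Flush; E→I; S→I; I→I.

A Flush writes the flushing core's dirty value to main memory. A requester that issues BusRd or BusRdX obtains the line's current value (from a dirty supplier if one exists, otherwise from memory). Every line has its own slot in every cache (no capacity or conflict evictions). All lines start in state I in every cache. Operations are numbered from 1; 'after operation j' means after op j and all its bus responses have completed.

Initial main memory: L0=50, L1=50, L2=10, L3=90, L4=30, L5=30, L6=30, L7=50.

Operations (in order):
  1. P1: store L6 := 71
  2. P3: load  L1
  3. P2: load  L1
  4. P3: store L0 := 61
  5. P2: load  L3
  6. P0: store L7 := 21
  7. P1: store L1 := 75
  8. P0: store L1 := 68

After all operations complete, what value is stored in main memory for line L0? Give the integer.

memory[L0] = 50

[1] P1: store L6 := 71 | P0:I, P1:M(71), P2:I, P3:I | bus: BusRdX
[2] P3: load  L1 | P0:I, P1:I, P2:I, P3:E(50) | bus: BusRd
[3] P2: load  L1 | P0:I, P1:I, P2:S(50), P3:S(50) | bus: BusRd
[4] P3: store L0 := 61 | P0:I, P1:I, P2:I, P3:M(61) | bus: BusRdX
[5] P2: load  L3 | P0:I, P1:I, P2:E(90), P3:I | bus: BusRd
[6] P0: store L7 := 21 | P0:M(21), P1:I, P2:I, P3:I | bus: BusRdX
[7] P1: store L1 := 75 | P0:I, P1:M(75), P2:I, P3:I | bus: BusRdX
[8] P0: store L1 := 68 | P0:M(68), P1:I, P2:I, P3:I | bus: BusRdX,Flush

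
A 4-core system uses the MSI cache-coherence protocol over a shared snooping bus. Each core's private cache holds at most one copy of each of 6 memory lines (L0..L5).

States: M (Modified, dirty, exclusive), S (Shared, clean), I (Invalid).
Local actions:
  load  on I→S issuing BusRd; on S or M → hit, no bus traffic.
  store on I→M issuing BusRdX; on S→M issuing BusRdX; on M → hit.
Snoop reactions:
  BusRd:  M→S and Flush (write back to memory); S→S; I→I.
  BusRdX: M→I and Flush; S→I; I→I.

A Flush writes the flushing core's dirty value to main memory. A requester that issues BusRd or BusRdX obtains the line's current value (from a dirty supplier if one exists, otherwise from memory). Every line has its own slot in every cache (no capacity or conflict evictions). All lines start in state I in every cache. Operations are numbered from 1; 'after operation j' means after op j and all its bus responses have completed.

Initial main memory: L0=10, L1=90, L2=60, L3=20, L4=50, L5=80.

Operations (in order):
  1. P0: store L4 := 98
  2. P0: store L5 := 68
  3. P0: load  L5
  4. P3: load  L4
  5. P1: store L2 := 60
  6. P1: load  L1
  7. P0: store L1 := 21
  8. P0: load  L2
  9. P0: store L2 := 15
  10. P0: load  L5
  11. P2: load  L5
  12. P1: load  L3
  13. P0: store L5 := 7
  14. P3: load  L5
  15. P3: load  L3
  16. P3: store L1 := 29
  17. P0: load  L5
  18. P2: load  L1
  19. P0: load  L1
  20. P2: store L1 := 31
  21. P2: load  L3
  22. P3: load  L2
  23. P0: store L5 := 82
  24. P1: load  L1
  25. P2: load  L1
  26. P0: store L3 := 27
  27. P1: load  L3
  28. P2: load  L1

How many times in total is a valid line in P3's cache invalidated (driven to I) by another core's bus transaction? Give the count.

invalidations = 3

1. P0: store L4 := 98  bus=[BusRdX]  L4: P0=M P1=I P2=I P3=I  mem[L4]=50
2. P0: store L5 := 68  bus=[BusRdX]  L5: P0=M P1=I P2=I P3=I  mem[L5]=80
3. P0: load  L5  bus=[-]  L5: P0=M P1=I P2=I P3=I  mem[L5]=80
4. P3: load  L4  bus=[BusRd,Flush]  L4: P0=S P1=I P2=I P3=S  mem[L4]=98
5. P1: store L2 := 60  bus=[BusRdX]  L2: P0=I P1=M P2=I P3=I  mem[L2]=60
6. P1: load  L1  bus=[BusRd]  L1: P0=I P1=S P2=I P3=I  mem[L1]=90
7. P0: store L1 := 21  bus=[BusRdX]  L1: P0=M P1=I P2=I P3=I  mem[L1]=90
8. P0: load  L2  bus=[BusRd,Flush]  L2: P0=S P1=S P2=I P3=I  mem[L2]=60
9. P0: store L2 := 15  bus=[BusRdX]  L2: P0=M P1=I P2=I P3=I  mem[L2]=60
10. P0: load  L5  bus=[-]  L5: P0=M P1=I P2=I P3=I  mem[L5]=80
11. P2: load  L5  bus=[BusRd,Flush]  L5: P0=S P1=I P2=S P3=I  mem[L5]=68
12. P1: load  L3  bus=[BusRd]  L3: P0=I P1=S P2=I P3=I  mem[L3]=20
13. P0: store L5 := 7  bus=[BusRdX]  L5: P0=M P1=I P2=I P3=I  mem[L5]=68
14. P3: load  L5  bus=[BusRd,Flush]  L5: P0=S P1=I P2=I P3=S  mem[L5]=7
15. P3: load  L3  bus=[BusRd]  L3: P0=I P1=S P2=I P3=S  mem[L3]=20
16. P3: store L1 := 29  bus=[BusRdX,Flush]  L1: P0=I P1=I P2=I P3=M  mem[L1]=21
17. P0: load  L5  bus=[-]  L5: P0=S P1=I P2=I P3=S  mem[L5]=7
18. P2: load  L1  bus=[BusRd,Flush]  L1: P0=I P1=I P2=S P3=S  mem[L1]=29
19. P0: load  L1  bus=[BusRd]  L1: P0=S P1=I P2=S P3=S  mem[L1]=29
20. P2: store L1 := 31  bus=[BusRdX]  L1: P0=I P1=I P2=M P3=I  mem[L1]=29
21. P2: load  L3  bus=[BusRd]  L3: P0=I P1=S P2=S P3=S  mem[L3]=20
22. P3: load  L2  bus=[BusRd,Flush]  L2: P0=S P1=I P2=I P3=S  mem[L2]=15
23. P0: store L5 := 82  bus=[BusRdX]  L5: P0=M P1=I P2=I P3=I  mem[L5]=7
24. P1: load  L1  bus=[BusRd,Flush]  L1: P0=I P1=S P2=S P3=I  mem[L1]=31
25. P2: load  L1  bus=[-]  L1: P0=I P1=S P2=S P3=I  mem[L1]=31
26. P0: store L3 := 27  bus=[BusRdX]  L3: P0=M P1=I P2=I P3=I  mem[L3]=20
27. P1: load  L3  bus=[BusRd,Flush]  L3: P0=S P1=S P2=I P3=I  mem[L3]=27
28. P2: load  L1  bus=[-]  L1: P0=I P1=S P2=S P3=I  mem[L1]=31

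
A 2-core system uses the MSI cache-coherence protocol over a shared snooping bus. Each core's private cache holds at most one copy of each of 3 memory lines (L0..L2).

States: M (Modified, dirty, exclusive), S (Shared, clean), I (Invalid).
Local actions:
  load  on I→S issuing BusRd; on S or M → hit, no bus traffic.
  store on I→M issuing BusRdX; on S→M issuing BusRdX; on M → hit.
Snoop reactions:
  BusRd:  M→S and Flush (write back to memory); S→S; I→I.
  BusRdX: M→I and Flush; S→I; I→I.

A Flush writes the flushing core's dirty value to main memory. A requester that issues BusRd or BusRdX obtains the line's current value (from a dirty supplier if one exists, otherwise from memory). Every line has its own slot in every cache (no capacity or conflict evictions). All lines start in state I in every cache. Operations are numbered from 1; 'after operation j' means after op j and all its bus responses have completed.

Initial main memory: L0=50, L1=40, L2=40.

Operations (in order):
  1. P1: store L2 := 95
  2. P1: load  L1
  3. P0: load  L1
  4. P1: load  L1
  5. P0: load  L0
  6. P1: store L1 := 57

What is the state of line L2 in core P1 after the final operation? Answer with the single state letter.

state = M

step 1: P1: store L2 := 95  ⟶  IM  (L2)  txn=BusRdX  M[L2]=40
step 2: P1: load  L1  ⟶  IS  (L1)  txn=BusRd  M[L1]=40
step 3: P0: load  L1  ⟶  SS  (L1)  txn=BusRd  M[L1]=40
step 4: P1: load  L1  ⟶  SS  (L1)  txn=∅  M[L1]=40
step 5: P0: load  L0  ⟶  SI  (L0)  txn=BusRd  M[L0]=50
step 6: P1: store L1 := 57  ⟶  IM  (L1)  txn=BusRdX  M[L1]=40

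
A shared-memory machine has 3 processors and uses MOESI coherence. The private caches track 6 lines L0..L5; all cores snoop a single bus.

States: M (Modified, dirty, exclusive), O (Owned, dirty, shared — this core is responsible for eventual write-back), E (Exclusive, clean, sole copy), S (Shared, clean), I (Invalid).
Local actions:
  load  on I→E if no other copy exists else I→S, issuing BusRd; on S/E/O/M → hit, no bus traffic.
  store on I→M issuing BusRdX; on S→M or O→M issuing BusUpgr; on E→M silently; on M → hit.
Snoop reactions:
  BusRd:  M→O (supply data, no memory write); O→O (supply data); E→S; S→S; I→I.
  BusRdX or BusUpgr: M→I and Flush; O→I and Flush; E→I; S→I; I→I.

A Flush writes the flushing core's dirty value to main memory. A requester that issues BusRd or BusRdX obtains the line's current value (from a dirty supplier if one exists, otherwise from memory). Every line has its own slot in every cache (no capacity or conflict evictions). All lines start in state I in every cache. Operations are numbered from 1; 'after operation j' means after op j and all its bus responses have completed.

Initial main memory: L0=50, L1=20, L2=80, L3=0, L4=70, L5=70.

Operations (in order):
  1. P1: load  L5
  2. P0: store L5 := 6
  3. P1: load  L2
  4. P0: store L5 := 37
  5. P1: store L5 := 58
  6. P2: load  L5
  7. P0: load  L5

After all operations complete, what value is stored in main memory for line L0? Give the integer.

[1] P1: load  L5 | P0:I, P1:E(70), P2:I | bus: BusRd
[2] P0: store L5 := 6 | P0:M(6), P1:I, P2:I | bus: BusRdX
[3] P1: load  L2 | P0:I, P1:E(80), P2:I | bus: BusRd
[4] P0: store L5 := 37 | P0:M(37), P1:I, P2:I | bus: none
[5] P1: store L5 := 58 | P0:I, P1:M(58), P2:I | bus: BusRdX,Flush
[6] P2: load  L5 | P0:I, P1:O(58), P2:S(58) | bus: BusRd
[7] P0: load  L5 | P0:S(58), P1:O(58), P2:S(58) | bus: BusRd

memory[L0] = 50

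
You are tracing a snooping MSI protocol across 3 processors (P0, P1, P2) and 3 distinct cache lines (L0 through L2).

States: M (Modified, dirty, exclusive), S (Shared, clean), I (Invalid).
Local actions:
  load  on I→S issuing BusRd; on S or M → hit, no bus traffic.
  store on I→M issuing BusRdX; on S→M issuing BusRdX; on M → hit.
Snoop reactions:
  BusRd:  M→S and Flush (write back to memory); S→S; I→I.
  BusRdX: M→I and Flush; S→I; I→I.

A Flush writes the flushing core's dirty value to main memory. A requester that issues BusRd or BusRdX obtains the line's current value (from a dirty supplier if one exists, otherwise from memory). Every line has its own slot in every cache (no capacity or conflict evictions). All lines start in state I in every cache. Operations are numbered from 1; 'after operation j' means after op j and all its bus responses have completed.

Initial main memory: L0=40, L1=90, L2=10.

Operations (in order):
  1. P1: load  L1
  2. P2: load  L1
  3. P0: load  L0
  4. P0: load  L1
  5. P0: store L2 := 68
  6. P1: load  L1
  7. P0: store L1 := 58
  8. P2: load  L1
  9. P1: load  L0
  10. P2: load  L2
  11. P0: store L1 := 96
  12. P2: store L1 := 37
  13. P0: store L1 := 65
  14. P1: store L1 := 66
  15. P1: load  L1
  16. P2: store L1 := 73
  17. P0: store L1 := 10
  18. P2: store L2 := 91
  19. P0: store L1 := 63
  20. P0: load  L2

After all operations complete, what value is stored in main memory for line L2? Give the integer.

memory[L2] = 91

[1] P1: load  L1 | P0:I, P1:S(90), P2:I | bus: BusRd
[2] P2: load  L1 | P0:I, P1:S(90), P2:S(90) | bus: BusRd
[3] P0: load  L0 | P0:S(40), P1:I, P2:I | bus: BusRd
[4] P0: load  L1 | P0:S(90), P1:S(90), P2:S(90) | bus: BusRd
[5] P0: store L2 := 68 | P0:M(68), P1:I, P2:I | bus: BusRdX
[6] P1: load  L1 | P0:S(90), P1:S(90), P2:S(90) | bus: none
[7] P0: store L1 := 58 | P0:M(58), P1:I, P2:I | bus: BusRdX
[8] P2: load  L1 | P0:S(58), P1:I, P2:S(58) | bus: BusRd,Flush
[9] P1: load  L0 | P0:S(40), P1:S(40), P2:I | bus: BusRd
[10] P2: load  L2 | P0:S(68), P1:I, P2:S(68) | bus: BusRd,Flush
[11] P0: store L1 := 96 | P0:M(96), P1:I, P2:I | bus: BusRdX
[12] P2: store L1 := 37 | P0:I, P1:I, P2:M(37) | bus: BusRdX,Flush
[13] P0: store L1 := 65 | P0:M(65), P1:I, P2:I | bus: BusRdX,Flush
[14] P1: store L1 := 66 | P0:I, P1:M(66), P2:I | bus: BusRdX,Flush
[15] P1: load  L1 | P0:I, P1:M(66), P2:I | bus: none
[16] P2: store L1 := 73 | P0:I, P1:I, P2:M(73) | bus: BusRdX,Flush
[17] P0: store L1 := 10 | P0:M(10), P1:I, P2:I | bus: BusRdX,Flush
[18] P2: store L2 := 91 | P0:I, P1:I, P2:M(91) | bus: BusRdX
[19] P0: store L1 := 63 | P0:M(63), P1:I, P2:I | bus: none
[20] P0: load  L2 | P0:S(91), P1:I, P2:S(91) | bus: BusRd,Flush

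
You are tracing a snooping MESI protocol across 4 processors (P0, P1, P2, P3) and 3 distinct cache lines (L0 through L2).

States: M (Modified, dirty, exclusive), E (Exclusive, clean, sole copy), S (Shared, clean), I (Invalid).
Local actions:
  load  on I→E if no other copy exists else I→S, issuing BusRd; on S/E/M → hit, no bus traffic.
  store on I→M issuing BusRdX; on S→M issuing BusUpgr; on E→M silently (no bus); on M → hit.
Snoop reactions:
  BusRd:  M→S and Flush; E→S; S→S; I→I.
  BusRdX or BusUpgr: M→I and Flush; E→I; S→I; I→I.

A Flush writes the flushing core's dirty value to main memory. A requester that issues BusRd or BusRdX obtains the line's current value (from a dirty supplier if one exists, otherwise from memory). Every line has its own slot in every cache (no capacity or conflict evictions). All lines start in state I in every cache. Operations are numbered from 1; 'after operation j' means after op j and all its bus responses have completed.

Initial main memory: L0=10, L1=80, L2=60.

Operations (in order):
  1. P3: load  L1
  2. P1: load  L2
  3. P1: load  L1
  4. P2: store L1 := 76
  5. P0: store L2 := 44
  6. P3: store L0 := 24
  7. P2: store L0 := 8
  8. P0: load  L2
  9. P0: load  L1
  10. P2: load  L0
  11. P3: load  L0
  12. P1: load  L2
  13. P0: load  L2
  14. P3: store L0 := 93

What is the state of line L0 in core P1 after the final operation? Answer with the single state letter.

  op1 P3: load  L1 → I/I/I/E on L1; bus BusRd; mem=80
  op2 P1: load  L2 → I/E/I/I on L2; bus BusRd; mem=60
  op3 P1: load  L1 → I/S/I/S on L1; bus BusRd; mem=80
  op4 P2: store L1 := 76 → I/I/M/I on L1; bus BusRdX; mem=80
  op5 P0: store L2 := 44 → M/I/I/I on L2; bus BusRdX; mem=60
  op6 P3: store L0 := 24 → I/I/I/M on L0; bus BusRdX; mem=10
  op7 P2: store L0 := 8 → I/I/M/I on L0; bus BusRdX Flush; mem=24
  op8 P0: load  L2 → M/I/I/I on L2; bus (none); mem=60
  op9 P0: load  L1 → S/I/S/I on L1; bus BusRd Flush; mem=76
  op10 P2: load  L0 → I/I/M/I on L0; bus (none); mem=24
  op11 P3: load  L0 → I/I/S/S on L0; bus BusRd Flush; mem=8
  op12 P1: load  L2 → S/S/I/I on L2; bus BusRd Flush; mem=44
  op13 P0: load  L2 → S/S/I/I on L2; bus (none); mem=44
  op14 P3: store L0 := 93 → I/I/I/M on L0; bus BusUpgr; mem=8

state = I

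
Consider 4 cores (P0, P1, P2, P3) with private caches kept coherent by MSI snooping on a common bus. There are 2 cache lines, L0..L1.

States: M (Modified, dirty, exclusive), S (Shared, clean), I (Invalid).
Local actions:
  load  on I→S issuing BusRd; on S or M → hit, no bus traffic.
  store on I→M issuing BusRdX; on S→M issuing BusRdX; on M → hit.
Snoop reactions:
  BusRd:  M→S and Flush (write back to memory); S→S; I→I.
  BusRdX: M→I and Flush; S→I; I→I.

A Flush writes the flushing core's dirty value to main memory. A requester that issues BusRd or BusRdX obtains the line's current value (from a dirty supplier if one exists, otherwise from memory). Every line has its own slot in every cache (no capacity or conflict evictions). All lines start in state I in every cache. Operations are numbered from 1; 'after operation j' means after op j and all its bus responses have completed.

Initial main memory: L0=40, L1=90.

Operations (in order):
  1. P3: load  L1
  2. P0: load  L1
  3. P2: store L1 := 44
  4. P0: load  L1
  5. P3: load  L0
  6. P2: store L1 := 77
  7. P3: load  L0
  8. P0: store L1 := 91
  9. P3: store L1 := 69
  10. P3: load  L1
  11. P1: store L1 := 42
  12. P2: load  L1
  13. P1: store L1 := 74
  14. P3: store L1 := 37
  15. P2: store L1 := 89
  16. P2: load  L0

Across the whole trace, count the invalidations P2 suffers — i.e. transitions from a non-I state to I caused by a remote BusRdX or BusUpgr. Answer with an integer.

step 1: P3: load  L1  ⟶  IIIS  (L1)  txn=BusRd  M[L1]=90
step 2: P0: load  L1  ⟶  SIIS  (L1)  txn=BusRd  M[L1]=90
step 3: P2: store L1 := 44  ⟶  IIMI  (L1)  txn=BusRdX  M[L1]=90
step 4: P0: load  L1  ⟶  SISI  (L1)  txn=BusRd+Flush  M[L1]=44
step 5: P3: load  L0  ⟶  IIIS  (L0)  txn=BusRd  M[L0]=40
step 6: P2: store L1 := 77  ⟶  IIMI  (L1)  txn=BusRdX  M[L1]=44
step 7: P3: load  L0  ⟶  IIIS  (L0)  txn=∅  M[L0]=40
step 8: P0: store L1 := 91  ⟶  MIII  (L1)  txn=BusRdX+Flush  M[L1]=77
step 9: P3: store L1 := 69  ⟶  IIIM  (L1)  txn=BusRdX+Flush  M[L1]=91
step 10: P3: load  L1  ⟶  IIIM  (L1)  txn=∅  M[L1]=91
step 11: P1: store L1 := 42  ⟶  IMII  (L1)  txn=BusRdX+Flush  M[L1]=69
step 12: P2: load  L1  ⟶  ISSI  (L1)  txn=BusRd+Flush  M[L1]=42
step 13: P1: store L1 := 74  ⟶  IMII  (L1)  txn=BusRdX  M[L1]=42
step 14: P3: store L1 := 37  ⟶  IIIM  (L1)  txn=BusRdX+Flush  M[L1]=74
step 15: P2: store L1 := 89  ⟶  IIMI  (L1)  txn=BusRdX+Flush  M[L1]=37
step 16: P2: load  L0  ⟶  IISS  (L0)  txn=BusRd  M[L0]=40

invalidations = 2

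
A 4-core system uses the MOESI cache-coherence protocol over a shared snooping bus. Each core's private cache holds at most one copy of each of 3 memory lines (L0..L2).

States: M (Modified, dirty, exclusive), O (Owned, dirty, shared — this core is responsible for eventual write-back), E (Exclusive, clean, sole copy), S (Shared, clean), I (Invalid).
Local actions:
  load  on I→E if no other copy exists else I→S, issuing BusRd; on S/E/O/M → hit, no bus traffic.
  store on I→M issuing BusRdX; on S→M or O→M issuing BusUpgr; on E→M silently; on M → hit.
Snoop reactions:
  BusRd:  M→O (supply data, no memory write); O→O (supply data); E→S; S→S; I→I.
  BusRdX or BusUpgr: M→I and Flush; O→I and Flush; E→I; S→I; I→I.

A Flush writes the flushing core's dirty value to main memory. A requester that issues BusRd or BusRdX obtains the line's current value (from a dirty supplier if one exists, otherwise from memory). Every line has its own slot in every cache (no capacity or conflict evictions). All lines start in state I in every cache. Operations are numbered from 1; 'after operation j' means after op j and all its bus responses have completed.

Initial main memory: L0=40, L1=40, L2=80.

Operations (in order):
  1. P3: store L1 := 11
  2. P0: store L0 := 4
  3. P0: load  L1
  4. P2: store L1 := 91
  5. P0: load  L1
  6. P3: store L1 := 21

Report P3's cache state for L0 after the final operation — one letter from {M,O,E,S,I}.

state = I

  op1 P3: store L1 := 11 → I/I/I/M on L1; bus BusRdX; mem=40
  op2 P0: store L0 := 4 → M/I/I/I on L0; bus BusRdX; mem=40
  op3 P0: load  L1 → S/I/I/O on L1; bus BusRd; mem=40
  op4 P2: store L1 := 91 → I/I/M/I on L1; bus BusRdX Flush; mem=11
  op5 P0: load  L1 → S/I/O/I on L1; bus BusRd; mem=11
  op6 P3: store L1 := 21 → I/I/I/M on L1; bus BusRdX Flush; mem=91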